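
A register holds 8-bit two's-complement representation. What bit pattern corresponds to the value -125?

10000011

|-125| = 125 = 01111101 in 8 bits.
Invert the bits: 10000010. Add 1: 10000011.
Check: 10000011 reads as 131 − 256 = -125.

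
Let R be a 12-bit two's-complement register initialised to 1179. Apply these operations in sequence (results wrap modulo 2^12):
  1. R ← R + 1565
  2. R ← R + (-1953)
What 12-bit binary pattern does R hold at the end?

001100010111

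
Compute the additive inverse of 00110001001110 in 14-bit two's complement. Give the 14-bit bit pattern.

11001110110010

Invert: 11001110110001. Add 1: 11001110110010.
Check: 00110001001110 = 3150, 11001110110010 = -3150.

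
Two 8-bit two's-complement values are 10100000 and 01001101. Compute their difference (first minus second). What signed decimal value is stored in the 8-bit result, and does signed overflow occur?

83; overflow

10100000 = -96 (signed)
01001101 = 77 (signed)
Subtract via negate-and-add: invert 01001101 + 1 = 10110011 (i.e. -77).
  10100000
+ 10110011
= 01010011  (discard carry-out 1)
Result 01010011: MSB = 0 → value 83.
Both addends (after negating the subtrahend) are negative but the stored result is non-negative: signed overflow. The true value -96 − 77 = -173 lies outside [-128, 127].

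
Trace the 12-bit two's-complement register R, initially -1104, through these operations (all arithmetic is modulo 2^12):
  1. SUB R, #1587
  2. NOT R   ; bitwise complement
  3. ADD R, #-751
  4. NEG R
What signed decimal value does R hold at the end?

Start: R = -1104 = 101110110000.
R = -1104 − 1587 = -2691; wraps to 1405 = 010101111101
R = NOT 010101111101 = 101010000010 = -1406
R = -1406 + (-751) = -2157; wraps to 1939 = 011110010011
R = −(1939) = -1939 = 100001101101

-1939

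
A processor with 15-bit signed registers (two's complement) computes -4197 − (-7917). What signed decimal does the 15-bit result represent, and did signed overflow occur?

3720; no overflow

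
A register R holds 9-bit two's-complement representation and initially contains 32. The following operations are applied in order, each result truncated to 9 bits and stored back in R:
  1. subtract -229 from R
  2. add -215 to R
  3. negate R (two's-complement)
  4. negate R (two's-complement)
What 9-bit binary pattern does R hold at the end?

Start: R = 32 = 000100000.
R = 32 − (-229) = 261; wraps to -251 = 100000101
R = -251 + (-215) = -466; wraps to 46 = 000101110
R = −(46) = -46 = 111010010
R = −(-46) = 46 = 000101110

000101110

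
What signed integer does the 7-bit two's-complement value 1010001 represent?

MSB is 1, so the value is negative.
Invert: 0101110. Add 1: 0101111 = 47. So the value is −47.

-47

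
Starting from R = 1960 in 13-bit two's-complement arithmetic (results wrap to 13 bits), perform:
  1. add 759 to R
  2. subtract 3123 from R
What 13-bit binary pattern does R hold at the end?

Start: R = 1960 = 0011110101000.
R = 1960 + 759 = 2719 = 0101010011111
R = 2719 − 3123 = -404 = 1111001101100

1111001101100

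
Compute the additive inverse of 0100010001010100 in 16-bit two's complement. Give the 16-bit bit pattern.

Invert: 1011101110101011. Add 1: 1011101110101100.
Check: 0100010001010100 = 17492, 1011101110101100 = -17492.

1011101110101100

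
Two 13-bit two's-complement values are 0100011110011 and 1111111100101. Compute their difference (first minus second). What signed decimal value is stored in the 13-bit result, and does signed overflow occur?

2318; no overflow

0100011110011 = 2291 (signed)
1111111100101 = -27 (signed)
Subtract via negate-and-add: invert 1111111100101 + 1 = 0000000011011 (i.e. 27).
  0100011110011
+ 0000000011011
= 0100100001110
Result 0100100001110: MSB = 0 → value 2318.
Both addends (after negating the subtrahend) are non-negative and so is the stored result: no signed overflow.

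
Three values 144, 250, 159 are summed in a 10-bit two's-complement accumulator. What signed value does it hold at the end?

144 + 250 = 394 (0110001010)
394 + 159 = 553 → wraps to -471 (1000101001)

-471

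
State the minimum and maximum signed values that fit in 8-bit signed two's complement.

min = -128, max = 127

Minimum: −2^7 = -128.
Maximum: 2^7 − 1 = 127.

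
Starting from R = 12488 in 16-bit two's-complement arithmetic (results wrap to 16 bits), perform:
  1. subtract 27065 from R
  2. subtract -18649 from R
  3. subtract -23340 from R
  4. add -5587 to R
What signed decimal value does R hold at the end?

Start: R = 12488 = 0011000011001000.
R = 12488 − 27065 = -14577 = 1100011100001111
R = -14577 − (-18649) = 4072 = 0000111111101000
R = 4072 − (-23340) = 27412 = 0110101100010100
R = 27412 + (-5587) = 21825 = 0101010101000001

21825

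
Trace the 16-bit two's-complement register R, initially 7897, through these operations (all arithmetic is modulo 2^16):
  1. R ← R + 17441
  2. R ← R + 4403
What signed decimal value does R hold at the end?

29741

Start: R = 7897 = 0001111011011001.
R = 7897 + 17441 = 25338 = 0110001011111010
R = 25338 + 4403 = 29741 = 0111010000101101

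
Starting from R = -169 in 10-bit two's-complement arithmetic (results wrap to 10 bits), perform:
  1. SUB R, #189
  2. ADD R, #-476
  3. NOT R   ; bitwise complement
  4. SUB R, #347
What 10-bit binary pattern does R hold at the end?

0111100110

Start: R = -169 = 1101010111.
R = -169 − 189 = -358 = 1010011010
R = -358 + (-476) = -834; wraps to 190 = 0010111110
R = NOT 0010111110 = 1101000001 = -191
R = -191 − 347 = -538; wraps to 486 = 0111100110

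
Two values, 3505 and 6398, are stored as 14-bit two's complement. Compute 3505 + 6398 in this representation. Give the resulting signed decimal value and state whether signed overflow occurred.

-6481; overflow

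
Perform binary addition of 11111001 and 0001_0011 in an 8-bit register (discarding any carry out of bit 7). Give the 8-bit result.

00001100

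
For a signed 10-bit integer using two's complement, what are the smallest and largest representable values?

min = -512, max = 511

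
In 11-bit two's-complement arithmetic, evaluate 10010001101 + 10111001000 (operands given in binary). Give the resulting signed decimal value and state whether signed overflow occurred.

597; overflow

10010001101 = -883 (signed)
10111001000 = -568 (signed)
  10010001101
+ 10111001000
= 01001010101  (discard carry-out 1)
Result 01001010101: MSB = 0 → value 597.
Both addends are negative but the stored result is non-negative: signed overflow. The true value -883 + (-568) = -1451 lies outside [-1024, 1023].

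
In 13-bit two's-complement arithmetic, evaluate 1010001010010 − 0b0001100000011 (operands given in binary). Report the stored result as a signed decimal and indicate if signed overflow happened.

-3761; no overflow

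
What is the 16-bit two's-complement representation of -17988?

|-17988| = 17988 = 0100011001000100 in 16 bits.
Invert the bits: 1011100110111011. Add 1: 1011100110111100.

1011100110111100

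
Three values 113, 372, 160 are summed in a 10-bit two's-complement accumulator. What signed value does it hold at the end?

-379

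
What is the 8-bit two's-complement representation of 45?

00101101

45 is non-negative, so write it directly in 8 bits: 00101101.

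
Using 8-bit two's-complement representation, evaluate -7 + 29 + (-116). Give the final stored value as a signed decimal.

-94

-7 + 29 = 22 (00010110)
22 + (-116) = -94 (10100010)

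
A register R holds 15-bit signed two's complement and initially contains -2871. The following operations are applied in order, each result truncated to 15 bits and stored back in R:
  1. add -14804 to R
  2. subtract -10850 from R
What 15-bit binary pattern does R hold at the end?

Start: R = -2871 = 111010011001001.
R = -2871 + (-14804) = -17675; wraps to 15093 = 011101011110101
R = 15093 − (-10850) = 25943; wraps to -6825 = 110010101010111

110010101010111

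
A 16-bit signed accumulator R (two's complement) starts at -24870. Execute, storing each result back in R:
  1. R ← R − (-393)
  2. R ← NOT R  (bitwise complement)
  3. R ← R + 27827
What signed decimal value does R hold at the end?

-13233

Start: R = -24870 = 1001111011011010.
R = -24870 − (-393) = -24477 = 1010000001100011
R = NOT 1010000001100011 = 0101111110011100 = 24476
R = 24476 + 27827 = 52303; wraps to -13233 = 1100110001001111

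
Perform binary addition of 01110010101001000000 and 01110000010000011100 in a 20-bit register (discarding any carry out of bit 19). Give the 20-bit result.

11100010111001011100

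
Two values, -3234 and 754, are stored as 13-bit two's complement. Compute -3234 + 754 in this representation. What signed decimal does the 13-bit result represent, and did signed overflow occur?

-2480; no overflow

-3234 → 1001101011110
754 → 0001011110010
  1001101011110
+ 0001011110010
= 1011001010000
Result 1011001010000: MSB = 1 → 5712 − 8192 = -2480.
Addends have opposite signs, so signed overflow cannot occur.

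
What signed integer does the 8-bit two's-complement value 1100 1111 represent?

MSB is 1, so the value is negative.
Unsigned reading: 207. Subtract 2^8 = 256: 207 − 256 = -49.

-49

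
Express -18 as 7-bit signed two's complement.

|-18| = 18 = 0010010 in 7 bits.
Invert the bits: 1101101. Add 1: 1101110.
Check: 1101110 reads as 110 − 128 = -18.

1101110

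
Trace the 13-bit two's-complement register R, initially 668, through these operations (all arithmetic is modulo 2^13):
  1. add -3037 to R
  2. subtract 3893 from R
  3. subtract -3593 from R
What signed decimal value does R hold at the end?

-2669

Start: R = 668 = 0001010011100.
R = 668 + (-3037) = -2369 = 1011010111111
R = -2369 − 3893 = -6262; wraps to 1930 = 0011110001010
R = 1930 − (-3593) = 5523; wraps to -2669 = 1010110010011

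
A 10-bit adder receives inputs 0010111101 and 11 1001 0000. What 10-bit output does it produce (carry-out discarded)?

0001001101

  0010111101
+ 1110010000
= 0001001101  (discard carry-out 1)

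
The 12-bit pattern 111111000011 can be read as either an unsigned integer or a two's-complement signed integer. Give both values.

Unsigned: 111111000011 = 4035.
Signed: MSB=1 → 4035 − 4096 = -61.

unsigned = 4035, signed = -61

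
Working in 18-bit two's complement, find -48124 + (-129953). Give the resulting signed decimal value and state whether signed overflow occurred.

84067; overflow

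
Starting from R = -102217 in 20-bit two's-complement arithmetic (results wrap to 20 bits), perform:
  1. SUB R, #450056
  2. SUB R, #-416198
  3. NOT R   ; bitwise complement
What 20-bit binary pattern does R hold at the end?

00100001001110001010

Start: R = -102217 = 11100111000010110111.
R = -102217 − 450056 = -552273; wraps to 496303 = 01111001001010101111
R = 496303 − (-416198) = 912501; wraps to -136075 = 11011110110001110101
R = NOT 11011110110001110101 = 00100001001110001010 = 136074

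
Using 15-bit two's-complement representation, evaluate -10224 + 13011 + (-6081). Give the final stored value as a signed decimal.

-3294

-10224 + 13011 = 2787 (000101011100011)
2787 + (-6081) = -3294 (111001100100010)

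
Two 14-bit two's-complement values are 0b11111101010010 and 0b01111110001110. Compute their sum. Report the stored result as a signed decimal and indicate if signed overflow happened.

0b11111101010010 → 11111101010010 = -174 (signed)
0b01111110001110 → 01111110001110 = 8078 (signed)
  11111101010010
+ 01111110001110
= 01111011100000  (discard carry-out 1)
Result 01111011100000: MSB = 0 → value 7904.
Addends have opposite signs, so signed overflow cannot occur.

7904; no overflow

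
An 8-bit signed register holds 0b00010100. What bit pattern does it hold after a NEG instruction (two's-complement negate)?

11101100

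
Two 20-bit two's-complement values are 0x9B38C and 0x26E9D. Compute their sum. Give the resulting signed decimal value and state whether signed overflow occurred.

-253399; no overflow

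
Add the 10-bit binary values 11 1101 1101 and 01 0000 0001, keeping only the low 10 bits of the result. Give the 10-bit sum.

  1111011101
+ 0100000001
= 0011011110  (discard carry-out 1)

0011011110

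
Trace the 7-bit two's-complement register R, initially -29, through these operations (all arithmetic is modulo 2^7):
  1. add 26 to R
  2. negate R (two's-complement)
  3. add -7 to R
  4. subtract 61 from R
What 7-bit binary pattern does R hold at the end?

0111111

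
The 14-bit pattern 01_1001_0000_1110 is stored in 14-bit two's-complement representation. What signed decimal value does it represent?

6414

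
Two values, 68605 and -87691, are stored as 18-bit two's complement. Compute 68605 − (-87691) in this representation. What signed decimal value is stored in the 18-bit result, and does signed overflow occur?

68605 → 010000101111111101
-87691 → 101010100101110101
Subtract via negate-and-add: invert 101010100101110101 + 1 = 010101011010001011 (i.e. 87691).
  010000101111111101
+ 010101011010001011
= 100110001010001000
Result 100110001010001000: MSB = 1 → 156296 − 262144 = -105848.
Both addends (after negating the subtrahend) are non-negative but the stored result is negative: signed overflow. The true value 68605 − (-87691) = 156296 lies outside [-131072, 131071].

-105848; overflow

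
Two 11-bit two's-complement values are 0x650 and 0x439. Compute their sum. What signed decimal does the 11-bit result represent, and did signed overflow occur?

649; overflow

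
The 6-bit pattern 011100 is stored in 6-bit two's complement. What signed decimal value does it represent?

28

MSB is 0, so the value is non-negative: 011100 = 28.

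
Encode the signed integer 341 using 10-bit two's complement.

0101010101

341 is non-negative, so write it directly in 10 bits: 0101010101.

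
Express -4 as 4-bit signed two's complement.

|-4| = 4 = 0100 in 4 bits.
Invert the bits: 1011. Add 1: 1100.

1100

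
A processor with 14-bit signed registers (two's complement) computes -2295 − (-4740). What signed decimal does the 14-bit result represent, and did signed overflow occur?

2445; no overflow

-2295 → 11011100001001
-4740 → 10110101111100
Subtract via negate-and-add: invert 10110101111100 + 1 = 01001010000100 (i.e. 4740).
  11011100001001
+ 01001010000100
= 00100110001101  (discard carry-out 1)
Result 00100110001101: MSB = 0 → value 2445.
Addends (after negating the subtrahend) have opposite signs, so signed overflow cannot occur.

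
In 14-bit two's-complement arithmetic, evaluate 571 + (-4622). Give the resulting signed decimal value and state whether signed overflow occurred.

571 → 00001000111011
-4622 → 10110111110010
  00001000111011
+ 10110111110010
= 11000000101101
Result 11000000101101: MSB = 1 → 12333 − 16384 = -4051.
Addends have opposite signs, so signed overflow cannot occur.

-4051; no overflow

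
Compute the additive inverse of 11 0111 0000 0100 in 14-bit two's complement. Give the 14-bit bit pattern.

00100011111100

Invert: 00100011111011. Add 1: 00100011111100.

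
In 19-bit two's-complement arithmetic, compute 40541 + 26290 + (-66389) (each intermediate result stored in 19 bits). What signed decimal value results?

40541 + 26290 = 66831 (0010000010100001111)
66831 + (-66389) = 442 (0000000000110111010)

442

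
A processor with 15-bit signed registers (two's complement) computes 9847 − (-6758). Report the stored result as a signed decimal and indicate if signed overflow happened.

9847 → 010011001110111
-6758 → 110010110011010
Subtract via negate-and-add: invert 110010110011010 + 1 = 001101001100110 (i.e. 6758).
  010011001110111
+ 001101001100110
= 100000011011101
Result 100000011011101: MSB = 1 → 16605 − 32768 = -16163.
Both addends (after negating the subtrahend) are non-negative but the stored result is negative: signed overflow. The true value 9847 − (-6758) = 16605 lies outside [-16384, 16383].

-16163; overflow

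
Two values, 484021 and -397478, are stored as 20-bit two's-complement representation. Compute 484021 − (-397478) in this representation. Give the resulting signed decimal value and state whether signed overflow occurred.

484021 → 01110110001010110101
-397478 → 10011110111101011010
Subtract via negate-and-add: invert 10011110111101011010 + 1 = 01100001000010100110 (i.e. 397478).
  01110110001010110101
+ 01100001000010100110
= 11010111001101011011
Result 11010111001101011011: MSB = 1 → 881499 − 1048576 = -167077.
Both addends (after negating the subtrahend) are non-negative but the stored result is negative: signed overflow. The true value 484021 − (-397478) = 881499 lies outside [-524288, 524287].

-167077; overflow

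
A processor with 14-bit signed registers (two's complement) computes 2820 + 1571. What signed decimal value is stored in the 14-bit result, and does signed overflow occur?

4391; no overflow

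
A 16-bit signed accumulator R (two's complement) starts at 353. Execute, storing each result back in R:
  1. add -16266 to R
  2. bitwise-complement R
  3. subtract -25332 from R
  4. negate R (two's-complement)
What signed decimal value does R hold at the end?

Start: R = 353 = 0000000101100001.
R = 353 + (-16266) = -15913 = 1100000111010111
R = NOT 1100000111010111 = 0011111000101000 = 15912
R = 15912 − (-25332) = 41244; wraps to -24292 = 1010000100011100
R = −(-24292) = 24292 = 0101111011100100

24292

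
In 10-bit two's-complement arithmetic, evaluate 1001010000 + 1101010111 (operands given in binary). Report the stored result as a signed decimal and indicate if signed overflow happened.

423; overflow

1001010000 = -432 (signed)
1101010111 = -169 (signed)
  1001010000
+ 1101010111
= 0110100111  (discard carry-out 1)
Result 0110100111: MSB = 0 → value 423.
Both addends are negative but the stored result is non-negative: signed overflow. The true value -432 + (-169) = -601 lies outside [-512, 511].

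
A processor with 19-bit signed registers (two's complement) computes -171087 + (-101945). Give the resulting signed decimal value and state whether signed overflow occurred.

-171087 → 1010110001110110001
-101945 → 1100111000111000111
  1010110001110110001
+ 1100111000111000111
= 0111101010101111000  (discard carry-out 1)
Result 0111101010101111000: MSB = 0 → value 251256.
Both addends are negative but the stored result is non-negative: signed overflow. The true value -171087 + (-101945) = -273032 lies outside [-262144, 262143].

251256; overflow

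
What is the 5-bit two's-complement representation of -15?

|-15| = 15 = 01111 in 5 bits.
Invert the bits: 10000. Add 1: 10001.

10001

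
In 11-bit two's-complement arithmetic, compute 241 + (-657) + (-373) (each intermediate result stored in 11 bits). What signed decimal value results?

241 + (-657) = -416 (11001100000)
-416 + (-373) = -789 (10011101011)

-789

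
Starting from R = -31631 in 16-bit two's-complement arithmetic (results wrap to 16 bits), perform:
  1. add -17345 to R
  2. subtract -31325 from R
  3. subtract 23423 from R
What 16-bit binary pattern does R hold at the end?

0101111110001110

Start: R = -31631 = 1000010001110001.
R = -31631 + (-17345) = -48976; wraps to 16560 = 0100000010110000
R = 16560 − (-31325) = 47885; wraps to -17651 = 1011101100001101
R = -17651 − 23423 = -41074; wraps to 24462 = 0101111110001110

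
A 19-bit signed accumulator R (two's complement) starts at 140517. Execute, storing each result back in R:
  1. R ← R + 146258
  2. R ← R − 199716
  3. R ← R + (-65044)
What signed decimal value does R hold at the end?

22015

Start: R = 140517 = 0100010010011100101.
R = 140517 + 146258 = 286775; wraps to -237513 = 1000110000000110111
R = -237513 − 199716 = -437229; wraps to 87059 = 0010101010000010011
R = 87059 + (-65044) = 22015 = 0000101010111111111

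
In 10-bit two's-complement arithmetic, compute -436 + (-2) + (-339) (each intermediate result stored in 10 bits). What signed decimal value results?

247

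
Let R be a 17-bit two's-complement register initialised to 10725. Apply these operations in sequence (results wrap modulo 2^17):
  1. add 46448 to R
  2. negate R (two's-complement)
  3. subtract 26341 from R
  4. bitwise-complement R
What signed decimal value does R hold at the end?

Start: R = 10725 = 00010100111100101.
R = 10725 + 46448 = 57173 = 01101111101010101
R = −(57173) = -57173 = 10010000010101011
R = -57173 − 26341 = -83514; wraps to 47558 = 01011100111000110
R = NOT 01011100111000110 = 10100011000111001 = -47559

-47559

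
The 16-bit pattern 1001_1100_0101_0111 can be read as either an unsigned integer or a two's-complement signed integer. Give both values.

Unsigned: 1001110001010111 = 40023.
Signed: MSB=1 → 40023 − 65536 = -25513.

unsigned = 40023, signed = -25513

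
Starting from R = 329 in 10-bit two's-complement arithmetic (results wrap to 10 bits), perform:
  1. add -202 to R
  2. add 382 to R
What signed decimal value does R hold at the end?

509

Start: R = 329 = 0101001001.
R = 329 + (-202) = 127 = 0001111111
R = 127 + 382 = 509 = 0111111101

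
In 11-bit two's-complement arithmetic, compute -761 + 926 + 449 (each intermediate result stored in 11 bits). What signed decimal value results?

-761 + 926 = 165 (00010100101)
165 + 449 = 614 (01001100110)

614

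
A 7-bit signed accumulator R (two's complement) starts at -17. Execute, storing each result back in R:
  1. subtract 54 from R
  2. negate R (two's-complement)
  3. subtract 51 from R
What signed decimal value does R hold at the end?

20

Start: R = -17 = 1101111.
R = -17 − 54 = -71; wraps to 57 = 0111001
R = −(57) = -57 = 1000111
R = -57 − 51 = -108; wraps to 20 = 0010100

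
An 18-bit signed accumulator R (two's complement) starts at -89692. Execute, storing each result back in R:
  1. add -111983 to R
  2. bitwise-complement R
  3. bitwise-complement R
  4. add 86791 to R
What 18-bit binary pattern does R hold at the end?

100011111100111100

Start: R = -89692 = 101010000110100100.
R = -89692 + (-111983) = -201675; wraps to 60469 = 001110110000110101
R = NOT 001110110000110101 = 110001001111001010 = -60470
R = NOT 110001001111001010 = 001110110000110101 = 60469
R = 60469 + 86791 = 147260; wraps to -114884 = 100011111100111100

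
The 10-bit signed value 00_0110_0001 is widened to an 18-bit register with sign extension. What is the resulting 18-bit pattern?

MSB of 0001100001 is 0; replicate it into the new high bits.
00000000|0001100001 → 000000000001100001 (still 97).

000000000001100001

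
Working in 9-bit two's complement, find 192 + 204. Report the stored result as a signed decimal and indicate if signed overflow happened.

192 → 011000000
204 → 011001100
  011000000
+ 011001100
= 110001100
Result 110001100: MSB = 1 → 396 − 512 = -116.
Both addends are non-negative but the stored result is negative: signed overflow. The true value 192 + 204 = 396 lies outside [-256, 255].

-116; overflow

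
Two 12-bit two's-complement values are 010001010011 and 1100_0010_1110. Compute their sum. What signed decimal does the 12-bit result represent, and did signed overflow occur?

010001010011 = 1107 (signed)
1100_0010_1110 → 110000101110 = -978 (signed)
  010001010011
+ 110000101110
= 000010000001  (discard carry-out 1)
Result 000010000001: MSB = 0 → value 129.
Addends have opposite signs, so signed overflow cannot occur.

129; no overflow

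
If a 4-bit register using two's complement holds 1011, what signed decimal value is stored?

MSB is 1, so the value is negative.
Invert: 0100. Add 1: 0101 = 5. So the value is −5.

-5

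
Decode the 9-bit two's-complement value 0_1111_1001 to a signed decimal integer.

MSB is 0, so the value is non-negative: 011111001 = 249.

249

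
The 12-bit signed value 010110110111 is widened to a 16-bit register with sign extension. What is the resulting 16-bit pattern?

MSB of 010110110111 is 0; replicate it into the new high bits.
0000|010110110111 → 0000010110110111 (still 1463).

0000010110110111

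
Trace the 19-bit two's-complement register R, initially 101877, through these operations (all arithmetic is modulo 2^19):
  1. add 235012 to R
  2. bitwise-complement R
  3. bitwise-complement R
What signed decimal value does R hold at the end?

-187399

Start: R = 101877 = 0011000110111110101.
R = 101877 + 235012 = 336889; wraps to -187399 = 1010010001111111001
R = NOT 1010010001111111001 = 0101101110000000110 = 187398
R = NOT 0101101110000000110 = 1010010001111111001 = -187399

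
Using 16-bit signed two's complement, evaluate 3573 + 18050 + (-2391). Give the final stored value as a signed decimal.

19232

3573 + 18050 = 21623 (0101010001110111)
21623 + (-2391) = 19232 (0100101100100000)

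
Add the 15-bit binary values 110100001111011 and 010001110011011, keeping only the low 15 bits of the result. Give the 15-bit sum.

  110100001111011
+ 010001110011011
= 000110000010110  (discard carry-out 1)

000110000010110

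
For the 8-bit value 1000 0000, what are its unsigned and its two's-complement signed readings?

unsigned = 128, signed = -128

Unsigned: 10000000 = 128.
Signed: MSB=1 → 128 − 256 = -128.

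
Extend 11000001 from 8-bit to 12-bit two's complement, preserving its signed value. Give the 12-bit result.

MSB of 11000001 is 1; replicate it into the new high bits.
1111|11000001 → 111111000001 (still -63).

111111000001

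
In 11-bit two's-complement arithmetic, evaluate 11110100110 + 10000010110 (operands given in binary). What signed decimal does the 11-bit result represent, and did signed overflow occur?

11110100110 = -90 (signed)
10000010110 = -1002 (signed)
  11110100110
+ 10000010110
= 01110111100  (discard carry-out 1)
Result 01110111100: MSB = 0 → value 956.
Both addends are negative but the stored result is non-negative: signed overflow. The true value -90 + (-1002) = -1092 lies outside [-1024, 1023].

956; overflow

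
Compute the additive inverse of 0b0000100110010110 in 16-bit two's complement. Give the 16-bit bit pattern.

1111011001101010

Invert: 1111011001101001. Add 1: 1111011001101010.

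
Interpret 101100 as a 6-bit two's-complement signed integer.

MSB is 1, so the value is negative.
Invert: 010011. Add 1: 010100 = 20. So the value is −20.

-20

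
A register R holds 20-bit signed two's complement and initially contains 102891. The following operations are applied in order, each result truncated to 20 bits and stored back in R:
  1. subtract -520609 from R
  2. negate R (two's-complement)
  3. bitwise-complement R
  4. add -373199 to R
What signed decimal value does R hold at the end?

Start: R = 102891 = 00011001000111101011.
R = 102891 − (-520609) = 623500; wraps to -425076 = 10011000001110001100
R = −(-425076) = 425076 = 01100111110001110100
R = NOT 01100111110001110100 = 10011000001110001011 = -425077
R = -425077 + (-373199) = -798276; wraps to 250300 = 00111101000110111100

250300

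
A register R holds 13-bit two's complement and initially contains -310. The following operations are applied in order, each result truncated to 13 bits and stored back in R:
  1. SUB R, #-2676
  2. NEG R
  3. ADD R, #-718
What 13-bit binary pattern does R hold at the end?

Start: R = -310 = 1111011001010.
R = -310 − (-2676) = 2366 = 0100100111110
R = −(2366) = -2366 = 1011011000010
R = -2366 + (-718) = -3084 = 1001111110100

1001111110100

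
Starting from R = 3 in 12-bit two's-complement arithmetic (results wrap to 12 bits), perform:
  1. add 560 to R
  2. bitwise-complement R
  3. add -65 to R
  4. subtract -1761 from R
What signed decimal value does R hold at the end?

Start: R = 3 = 000000000011.
R = 3 + 560 = 563 = 001000110011
R = NOT 001000110011 = 110111001100 = -564
R = -564 + (-65) = -629 = 110110001011
R = -629 − (-1761) = 1132 = 010001101100

1132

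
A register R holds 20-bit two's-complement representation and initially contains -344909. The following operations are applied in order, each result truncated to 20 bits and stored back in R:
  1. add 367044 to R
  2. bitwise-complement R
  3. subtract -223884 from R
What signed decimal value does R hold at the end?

201748

Start: R = -344909 = 10101011110010110011.
R = -344909 + 367044 = 22135 = 00000101011001110111
R = NOT 00000101011001110111 = 11111010100110001000 = -22136
R = -22136 − (-223884) = 201748 = 00110001010000010100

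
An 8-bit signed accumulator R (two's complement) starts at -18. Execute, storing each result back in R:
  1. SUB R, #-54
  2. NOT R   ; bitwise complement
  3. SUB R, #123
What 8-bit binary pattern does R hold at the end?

01100000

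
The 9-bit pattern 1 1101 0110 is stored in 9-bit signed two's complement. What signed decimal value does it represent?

MSB is 1, so the value is negative.
Unsigned reading: 470. Subtract 2^9 = 512: 470 − 512 = -42.

-42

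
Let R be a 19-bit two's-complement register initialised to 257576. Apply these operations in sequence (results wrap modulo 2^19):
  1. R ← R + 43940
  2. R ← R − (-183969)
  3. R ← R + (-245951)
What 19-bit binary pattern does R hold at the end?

Start: R = 257576 = 0111110111000101000.
R = 257576 + 43940 = 301516; wraps to -222772 = 1001001100111001100
R = -222772 − (-183969) = -38803 = 1110110100001101101
R = -38803 + (-245951) = -284754; wraps to 239534 = 0111010011110101110

0111010011110101110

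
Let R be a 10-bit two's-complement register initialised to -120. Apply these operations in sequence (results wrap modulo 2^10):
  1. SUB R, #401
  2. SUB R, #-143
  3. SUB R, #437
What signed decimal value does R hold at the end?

Start: R = -120 = 1110001000.
R = -120 − 401 = -521; wraps to 503 = 0111110111
R = 503 − (-143) = 646; wraps to -378 = 1010000110
R = -378 − 437 = -815; wraps to 209 = 0011010001

209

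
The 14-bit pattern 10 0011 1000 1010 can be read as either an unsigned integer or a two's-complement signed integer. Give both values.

unsigned = 9098, signed = -7286

Unsigned: 10001110001010 = 9098.
Signed: MSB=1 → 9098 − 16384 = -7286.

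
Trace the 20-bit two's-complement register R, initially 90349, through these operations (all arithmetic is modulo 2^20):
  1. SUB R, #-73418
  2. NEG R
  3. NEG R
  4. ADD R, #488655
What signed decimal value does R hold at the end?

Start: R = 90349 = 00010110000011101101.
R = 90349 − (-73418) = 163767 = 00100111111110110111
R = −(163767) = -163767 = 11011000000001001001
R = −(-163767) = 163767 = 00100111111110110111
R = 163767 + 488655 = 652422; wraps to -396154 = 10011111010010000110

-396154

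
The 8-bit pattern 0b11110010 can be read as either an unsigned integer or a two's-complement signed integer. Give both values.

Unsigned: 11110010 = 242.
Signed: MSB=1 → 242 − 256 = -14.

unsigned = 242, signed = -14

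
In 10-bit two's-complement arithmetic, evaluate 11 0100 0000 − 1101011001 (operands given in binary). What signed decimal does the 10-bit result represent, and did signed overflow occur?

11 0100 0000 → 1101000000 = -192 (signed)
1101011001 = -167 (signed)
Subtract via negate-and-add: invert 1101011001 + 1 = 0010100111 (i.e. 167).
  1101000000
+ 0010100111
= 1111100111
Result 1111100111: MSB = 1 → 999 − 1024 = -25.
Addends (after negating the subtrahend) have opposite signs, so signed overflow cannot occur.

-25; no overflow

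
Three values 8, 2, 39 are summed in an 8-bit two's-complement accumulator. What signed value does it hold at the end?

8 + 2 = 10 (00001010)
10 + 39 = 49 (00110001)

49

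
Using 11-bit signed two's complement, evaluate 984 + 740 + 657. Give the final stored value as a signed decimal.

984 + 740 = 1724 → wraps to -324 (11010111100)
-324 + 657 = 333 (00101001101)

333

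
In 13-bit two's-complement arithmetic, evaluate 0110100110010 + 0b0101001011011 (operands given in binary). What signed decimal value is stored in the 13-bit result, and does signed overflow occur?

-2163; overflow

0110100110010 = 3378 (signed)
0b0101001011011 → 0101001011011 = 2651 (signed)
  0110100110010
+ 0101001011011
= 1011110001101
Result 1011110001101: MSB = 1 → 6029 − 8192 = -2163.
Both addends are non-negative but the stored result is negative: signed overflow. The true value 3378 + 2651 = 6029 lies outside [-4096, 4095].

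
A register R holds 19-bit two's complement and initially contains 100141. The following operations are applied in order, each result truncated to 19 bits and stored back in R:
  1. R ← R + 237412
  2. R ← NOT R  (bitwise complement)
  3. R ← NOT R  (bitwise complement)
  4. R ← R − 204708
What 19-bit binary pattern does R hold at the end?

0100000011011101101

Start: R = 100141 = 0011000011100101101.
R = 100141 + 237412 = 337553; wraps to -186735 = 1010010011010010001
R = NOT 1010010011010010001 = 0101101100101101110 = 186734
R = NOT 0101101100101101110 = 1010010011010010001 = -186735
R = -186735 − 204708 = -391443; wraps to 132845 = 0100000011011101101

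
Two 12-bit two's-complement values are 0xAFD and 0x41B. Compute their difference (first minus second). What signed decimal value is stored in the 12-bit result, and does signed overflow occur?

1762; overflow

0xAFD = 101011111101 = -1283 (signed)
0x41B = 010000011011 = 1051 (signed)
Subtract via negate-and-add: invert 010000011011 + 1 = 101111100101 (i.e. -1051).
  101011111101
+ 101111100101
= 011011100010  (discard carry-out 1)
Result 011011100010: MSB = 0 → value 1762.
Both addends (after negating the subtrahend) are negative but the stored result is non-negative: signed overflow. The true value -1283 − 1051 = -2334 lies outside [-2048, 2047].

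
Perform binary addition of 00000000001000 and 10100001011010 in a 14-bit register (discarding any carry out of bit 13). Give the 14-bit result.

10100001100010

  00000000001000
+ 10100001011010
= 10100001100010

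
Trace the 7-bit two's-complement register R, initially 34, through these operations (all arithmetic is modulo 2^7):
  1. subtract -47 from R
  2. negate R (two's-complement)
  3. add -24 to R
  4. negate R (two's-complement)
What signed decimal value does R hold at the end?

-23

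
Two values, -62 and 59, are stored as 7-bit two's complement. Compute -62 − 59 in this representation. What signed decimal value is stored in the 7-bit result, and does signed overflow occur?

7; overflow

-62 → 1000010
59 → 0111011
Subtract via negate-and-add: invert 0111011 + 1 = 1000101 (i.e. -59).
  1000010
+ 1000101
= 0000111  (discard carry-out 1)
Result 0000111: MSB = 0 → value 7.
Both addends (after negating the subtrahend) are negative but the stored result is non-negative: signed overflow. The true value -62 − 59 = -121 lies outside [-64, 63].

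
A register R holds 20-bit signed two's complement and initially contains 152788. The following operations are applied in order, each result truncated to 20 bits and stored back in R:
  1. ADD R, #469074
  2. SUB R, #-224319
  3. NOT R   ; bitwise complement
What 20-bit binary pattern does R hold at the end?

00110001011010011010

Start: R = 152788 = 00100101010011010100.
R = 152788 + 469074 = 621862; wraps to -426714 = 10010111110100100110
R = -426714 − (-224319) = -202395 = 11001110100101100101
R = NOT 11001110100101100101 = 00110001011010011010 = 202394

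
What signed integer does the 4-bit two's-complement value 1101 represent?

-3

MSB is 1, so the value is negative.
Unsigned reading: 13. Subtract 2^4 = 16: 13 − 16 = -3.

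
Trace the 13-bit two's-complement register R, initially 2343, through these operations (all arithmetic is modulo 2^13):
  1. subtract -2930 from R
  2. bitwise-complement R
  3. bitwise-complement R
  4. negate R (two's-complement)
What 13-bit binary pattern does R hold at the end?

Start: R = 2343 = 0100100100111.
R = 2343 − (-2930) = 5273; wraps to -2919 = 1010010011001
R = NOT 1010010011001 = 0101101100110 = 2918
R = NOT 0101101100110 = 1010010011001 = -2919
R = −(-2919) = 2919 = 0101101100111

0101101100111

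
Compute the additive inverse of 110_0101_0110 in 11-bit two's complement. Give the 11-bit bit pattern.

00110101010

Invert: 00110101001. Add 1: 00110101010.
Check: 11001010110 = -426, 00110101010 = 426.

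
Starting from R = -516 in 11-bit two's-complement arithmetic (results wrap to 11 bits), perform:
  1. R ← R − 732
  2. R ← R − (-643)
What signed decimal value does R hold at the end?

Start: R = -516 = 10111111100.
R = -516 − 732 = -1248; wraps to 800 = 01100100000
R = 800 − (-643) = 1443; wraps to -605 = 10110100011

-605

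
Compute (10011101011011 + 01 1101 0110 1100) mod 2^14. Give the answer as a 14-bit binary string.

00010011000111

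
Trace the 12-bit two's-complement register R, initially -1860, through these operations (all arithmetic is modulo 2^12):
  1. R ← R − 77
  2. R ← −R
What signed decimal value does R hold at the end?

Start: R = -1860 = 100010111100.
R = -1860 − 77 = -1937 = 100001101111
R = −(-1937) = 1937 = 011110010001

1937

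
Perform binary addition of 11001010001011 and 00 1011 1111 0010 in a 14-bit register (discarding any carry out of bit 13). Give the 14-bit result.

11111001111101

  11001010001011
+ 00101111110010
= 11111001111101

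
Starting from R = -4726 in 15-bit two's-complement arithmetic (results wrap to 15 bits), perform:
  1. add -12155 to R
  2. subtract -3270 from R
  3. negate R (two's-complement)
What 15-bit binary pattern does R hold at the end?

011010100101011

Start: R = -4726 = 110110110001010.
R = -4726 + (-12155) = -16881; wraps to 15887 = 011111000001111
R = 15887 − (-3270) = 19157; wraps to -13611 = 100101011010101
R = −(-13611) = 13611 = 011010100101011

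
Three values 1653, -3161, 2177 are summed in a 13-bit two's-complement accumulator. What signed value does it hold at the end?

669

1653 + (-3161) = -1508 (1101000011100)
-1508 + 2177 = 669 (0001010011101)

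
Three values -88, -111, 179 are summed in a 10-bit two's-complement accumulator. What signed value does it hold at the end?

-20

-88 + (-111) = -199 (1100111001)
-199 + 179 = -20 (1111101100)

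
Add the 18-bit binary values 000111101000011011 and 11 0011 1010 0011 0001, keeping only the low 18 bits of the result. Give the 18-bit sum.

111011010001001100

  000111101000011011
+ 110011101000110001
= 111011010001001100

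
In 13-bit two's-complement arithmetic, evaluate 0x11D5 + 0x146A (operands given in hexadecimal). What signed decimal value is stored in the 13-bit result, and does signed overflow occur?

1599; overflow

0x11D5 = 1000111010101 = -3627 (signed)
0x146A = 1010001101010 = -2966 (signed)
  1000111010101
+ 1010001101010
= 0011000111111  (discard carry-out 1)
Result 0011000111111: MSB = 0 → value 1599.
Both addends are negative but the stored result is non-negative: signed overflow. The true value -3627 + (-2966) = -6593 lies outside [-4096, 4095].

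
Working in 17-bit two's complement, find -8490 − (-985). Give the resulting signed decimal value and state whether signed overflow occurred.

-7505; no overflow

-8490 → 11101111011010110
-985 → 11111110000100111
Subtract via negate-and-add: invert 11111110000100111 + 1 = 00000001111011001 (i.e. 985).
  11101111011010110
+ 00000001111011001
= 11110001010101111
Result 11110001010101111: MSB = 1 → 123567 − 131072 = -7505.
Addends (after negating the subtrahend) have opposite signs, so signed overflow cannot occur.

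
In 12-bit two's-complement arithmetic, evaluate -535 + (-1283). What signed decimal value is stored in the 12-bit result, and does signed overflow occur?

-535 → 110111101001
-1283 → 101011111101
  110111101001
+ 101011111101
= 100011100110  (discard carry-out 1)
Result 100011100110: MSB = 1 → 2278 − 4096 = -1818.
Both addends are negative and so is the stored result: no signed overflow.

-1818; no overflow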